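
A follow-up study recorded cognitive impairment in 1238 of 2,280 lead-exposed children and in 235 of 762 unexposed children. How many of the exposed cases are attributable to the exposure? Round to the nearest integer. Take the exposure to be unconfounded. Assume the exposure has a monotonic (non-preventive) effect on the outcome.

p₁ = P(outcome | exposed) = 1238/2280 = 0.54298
p₀ = P(outcome | unexposed) = 235/762 = 0.3084
PN = (p₁ − p₀)/p₁ = (0.54298 − 0.3084) / 0.54298 ≈ 0.43203.
Attributable cases ≈ PN × (exposed cases) = 0.43203 × 1238 ≈ 534.85.

about 535 cases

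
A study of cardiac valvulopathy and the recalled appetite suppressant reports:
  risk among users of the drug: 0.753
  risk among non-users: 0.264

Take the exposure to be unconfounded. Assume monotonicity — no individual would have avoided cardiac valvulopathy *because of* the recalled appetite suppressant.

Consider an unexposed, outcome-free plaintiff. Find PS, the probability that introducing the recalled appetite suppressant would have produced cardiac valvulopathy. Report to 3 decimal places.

PS ≈ 0.664

Let p₁ = 0.753, p₀ = 0.264.
Under exogeneity and monotonicity, PS = (p₁ − p₀) / (1 − p₀).
PS = (0.753 − 0.264) / (1 − 0.264) = 0.489 / 0.736 ≈ 0.6644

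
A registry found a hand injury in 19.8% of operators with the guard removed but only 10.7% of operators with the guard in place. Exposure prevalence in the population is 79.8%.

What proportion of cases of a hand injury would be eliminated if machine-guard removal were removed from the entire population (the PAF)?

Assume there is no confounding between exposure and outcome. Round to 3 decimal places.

p₁ = 0.198, p₀ = 0.107.
Overall risk P(Y=1) = π·p₁ + (1−π)·p₀ = 0.798×0.198 + 0.202×0.107 = 0.17962.
Under exogeneity, PAF = [P(Y=1) − p₀] / P(Y=1).
PAF = (0.17962 − 0.107) / 0.17962 ≈ 0.4043

PAF ≈ 0.404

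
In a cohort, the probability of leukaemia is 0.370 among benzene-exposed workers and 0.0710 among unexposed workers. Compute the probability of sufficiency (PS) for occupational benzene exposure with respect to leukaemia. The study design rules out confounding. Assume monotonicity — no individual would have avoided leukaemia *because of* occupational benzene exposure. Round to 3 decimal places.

PS ≈ 0.322

Let p₁ = 0.37, p₀ = 0.071.
Under exogeneity and monotonicity, PS = (p₁ − p₀) / (1 − p₀).
PS = (0.37 − 0.071) / (1 − 0.071) = 0.299 / 0.929 ≈ 0.3219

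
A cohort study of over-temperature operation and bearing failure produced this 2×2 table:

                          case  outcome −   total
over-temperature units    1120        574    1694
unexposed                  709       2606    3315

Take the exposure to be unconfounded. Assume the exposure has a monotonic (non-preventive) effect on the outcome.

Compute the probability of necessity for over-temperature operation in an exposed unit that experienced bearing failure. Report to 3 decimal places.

PN ≈ 0.677

p₁ = P(outcome | exposed) = 1120/1694 = 0.66116
p₀ = P(outcome | unexposed) = 709/3315 = 0.21388
Under exogeneity and monotonicity, PN = (p₁ − p₀)/p₁.
PN = (0.66116 − 0.21388) / 0.66116 ≈ 0.6765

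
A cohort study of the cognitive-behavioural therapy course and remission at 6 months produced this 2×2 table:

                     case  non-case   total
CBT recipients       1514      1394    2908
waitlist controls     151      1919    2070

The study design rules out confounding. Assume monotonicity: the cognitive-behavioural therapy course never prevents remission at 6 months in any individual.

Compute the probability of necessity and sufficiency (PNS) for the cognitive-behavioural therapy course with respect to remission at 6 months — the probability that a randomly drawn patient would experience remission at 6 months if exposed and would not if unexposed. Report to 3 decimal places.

PNS ≈ 0.448

p₁ = P(outcome | exposed) = 1514/2908 = 0.52063
p₀ = P(outcome | unexposed) = 151/2070 = 0.072947
Under exogeneity and monotonicity, PNS = p₁ − p₀.
PNS = 0.52063 − 0.072947 = 0.44769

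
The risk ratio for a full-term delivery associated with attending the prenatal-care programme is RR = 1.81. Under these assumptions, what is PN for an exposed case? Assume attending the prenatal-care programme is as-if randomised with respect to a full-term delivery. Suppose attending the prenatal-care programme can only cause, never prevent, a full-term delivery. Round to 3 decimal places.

Under exogeneity and monotonicity, PN = (RR − 1) / RR = 1 − 1/RR.
PN = (1.81 − 1) / 1.81 = 0.81 / 1.81 ≈ 0.4475

PN ≈ 0.448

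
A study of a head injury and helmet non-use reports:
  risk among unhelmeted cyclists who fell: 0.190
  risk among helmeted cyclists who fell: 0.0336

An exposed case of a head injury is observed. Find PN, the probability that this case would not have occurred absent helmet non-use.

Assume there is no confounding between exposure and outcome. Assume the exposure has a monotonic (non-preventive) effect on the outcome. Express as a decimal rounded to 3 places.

PN ≈ 0.823

Let p₁ = 0.19, p₀ = 0.0336.
Under exogeneity and monotonicity, PN = (p₁ − p₀) / p₁.
PN = (0.19 − 0.0336) / 0.19 = 0.1564 / 0.19 ≈ 0.8232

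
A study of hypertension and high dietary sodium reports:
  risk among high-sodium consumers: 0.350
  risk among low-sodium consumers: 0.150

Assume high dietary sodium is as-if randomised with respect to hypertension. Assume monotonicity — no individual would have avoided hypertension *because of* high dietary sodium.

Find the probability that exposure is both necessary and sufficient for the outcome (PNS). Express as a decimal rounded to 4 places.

PNS ≈ 0.2000

Let p₁ = 0.35, p₀ = 0.15.
Under exogeneity and monotonicity, PNS = p₁ − p₀.
PNS = 0.35 − 0.15 = 0.2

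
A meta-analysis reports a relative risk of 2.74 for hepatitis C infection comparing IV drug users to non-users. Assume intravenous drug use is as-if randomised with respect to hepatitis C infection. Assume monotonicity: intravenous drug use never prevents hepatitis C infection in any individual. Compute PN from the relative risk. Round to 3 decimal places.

Under exogeneity and monotonicity, PN = (RR − 1) / RR = 1 − 1/RR.
PN = (2.74 − 1) / 2.74 = 1.74 / 2.74 ≈ 0.6350

PN ≈ 0.635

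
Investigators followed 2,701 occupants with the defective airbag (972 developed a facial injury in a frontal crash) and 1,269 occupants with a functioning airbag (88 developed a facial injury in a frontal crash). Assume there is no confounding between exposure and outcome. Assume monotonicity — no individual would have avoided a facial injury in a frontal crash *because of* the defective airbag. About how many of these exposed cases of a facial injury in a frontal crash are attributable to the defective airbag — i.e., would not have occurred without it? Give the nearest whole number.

p₁ = P(outcome | exposed) = 972/2701 = 0.35987
p₀ = P(outcome | unexposed) = 88/1269 = 0.069346
PN = (p₁ − p₀)/p₁ = (0.35987 − 0.069346) / 0.35987 ≈ 0.80730.
Attributable cases ≈ PN × (exposed cases) = 0.80730 × 972 ≈ 784.70.

about 785 cases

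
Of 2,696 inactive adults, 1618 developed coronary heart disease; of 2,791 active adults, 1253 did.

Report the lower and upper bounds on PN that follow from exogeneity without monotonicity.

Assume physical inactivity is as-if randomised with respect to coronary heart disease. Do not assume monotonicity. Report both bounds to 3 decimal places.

0.252 ≤ PN ≤ 0.918

p₁ = P(outcome | exposed) = 1618/2696 = 0.60015
p₀ = P(outcome | unexposed) = 1253/2791 = 0.44894
Under exogeneity alone the bounds on PN are max{0,(p₁−p₀)/p₁} ≤ PN ≤ min{1,(1−p₀)/p₁}.
  lower = (p₁ − p₀)/p₁ = 0.15121 / 0.60015 ≈ 0.2519
  upper = min{1, (1 − p₀)/p₁} = 0.55106 / 0.60015 ≈ 0.9182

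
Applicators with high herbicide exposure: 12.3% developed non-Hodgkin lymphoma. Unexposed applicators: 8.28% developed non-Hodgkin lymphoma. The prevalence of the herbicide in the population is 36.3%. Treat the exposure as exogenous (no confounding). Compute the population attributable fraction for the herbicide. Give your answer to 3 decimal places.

PAF ≈ 0.150

p₁ = 0.123, p₀ = 0.0828.
Overall risk P(Y=1) = π·p₁ + (1−π)·p₀ = 0.363×0.123 + 0.637×0.0828 = 0.097393.
Under exogeneity, PAF = [P(Y=1) − p₀] / P(Y=1).
PAF = (0.097393 − 0.0828) / 0.097393 ≈ 0.1498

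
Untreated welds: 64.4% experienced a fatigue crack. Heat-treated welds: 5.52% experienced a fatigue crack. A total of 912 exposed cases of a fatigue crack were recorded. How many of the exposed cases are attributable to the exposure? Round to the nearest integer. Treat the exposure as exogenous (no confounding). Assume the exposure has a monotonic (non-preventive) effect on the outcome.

about 834 cases

p₁ = 0.644, p₀ = 0.0552.
PN = (p₁ − p₀)/p₁ = (0.644 − 0.0552) / 0.644 ≈ 0.91429.
Attributable cases ≈ PN × (exposed cases) = 0.91429 × 912 ≈ 833.83.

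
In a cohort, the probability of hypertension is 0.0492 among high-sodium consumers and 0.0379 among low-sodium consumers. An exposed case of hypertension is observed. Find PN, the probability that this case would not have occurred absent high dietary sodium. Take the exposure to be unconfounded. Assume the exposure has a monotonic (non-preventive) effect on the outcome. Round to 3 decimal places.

Let p₁ = 0.0492, p₀ = 0.0379.
Under exogeneity and monotonicity, PN = (p₁ − p₀) / p₁.
PN = (0.0492 − 0.0379) / 0.0492 = 0.0113 / 0.0492 ≈ 0.2297

PN ≈ 0.230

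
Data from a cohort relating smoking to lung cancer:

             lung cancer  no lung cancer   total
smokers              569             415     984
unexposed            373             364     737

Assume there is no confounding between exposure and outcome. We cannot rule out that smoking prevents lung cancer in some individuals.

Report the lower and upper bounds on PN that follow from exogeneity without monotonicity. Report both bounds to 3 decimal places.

p₁ = P(outcome | exposed) = 569/984 = 0.57825
p₀ = P(outcome | unexposed) = 373/737 = 0.50611
Under exogeneity alone the bounds on PN are max{0,(p₁−p₀)/p₁} ≤ PN ≤ min{1,(1−p₀)/p₁}.
  lower = (p₁ − p₀)/p₁ = 0.072146 / 0.57825 ≈ 0.1248
  upper = min{1, (1 − p₀)/p₁} = 0.49389 / 0.57825 ≈ 0.8541

0.125 ≤ PN ≤ 0.854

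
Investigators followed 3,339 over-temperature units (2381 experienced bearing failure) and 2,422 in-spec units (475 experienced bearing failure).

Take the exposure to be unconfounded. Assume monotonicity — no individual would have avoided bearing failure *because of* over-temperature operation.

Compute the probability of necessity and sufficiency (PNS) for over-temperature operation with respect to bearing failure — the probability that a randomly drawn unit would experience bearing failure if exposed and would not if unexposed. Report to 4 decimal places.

p₁ = P(outcome | exposed) = 2381/3339 = 0.71309
p₀ = P(outcome | unexposed) = 475/2422 = 0.19612
Under exogeneity and monotonicity, PNS = p₁ − p₀.
PNS = 0.71309 − 0.19612 = 0.51697

PNS ≈ 0.5170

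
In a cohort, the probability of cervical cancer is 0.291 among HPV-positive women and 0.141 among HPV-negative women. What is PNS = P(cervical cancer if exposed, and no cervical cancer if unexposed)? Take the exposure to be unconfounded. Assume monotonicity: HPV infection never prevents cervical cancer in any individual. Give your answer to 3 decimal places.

Let p₁ = 0.291, p₀ = 0.141.
Under exogeneity and monotonicity, PNS = p₁ − p₀.
PNS = 0.291 − 0.141 = 0.15

PNS ≈ 0.150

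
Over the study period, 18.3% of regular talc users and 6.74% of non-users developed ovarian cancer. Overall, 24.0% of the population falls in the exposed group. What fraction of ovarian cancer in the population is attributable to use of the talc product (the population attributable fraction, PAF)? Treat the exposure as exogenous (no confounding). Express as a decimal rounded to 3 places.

p₁ = 0.183, p₀ = 0.0674.
Overall risk P(Y=1) = π·p₁ + (1−π)·p₀ = 0.24×0.183 + 0.76×0.0674 = 0.095144.
Under exogeneity, PAF = [P(Y=1) − p₀] / P(Y=1).
PAF = (0.095144 − 0.0674) / 0.095144 ≈ 0.2916

PAF ≈ 0.292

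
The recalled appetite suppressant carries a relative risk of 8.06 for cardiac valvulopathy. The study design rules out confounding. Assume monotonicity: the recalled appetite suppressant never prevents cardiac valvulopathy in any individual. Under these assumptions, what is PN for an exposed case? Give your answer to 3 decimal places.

PN ≈ 0.876

Under exogeneity and monotonicity, PN = (RR − 1) / RR = 1 − 1/RR.
PN = (8.06 − 1) / 8.06 = 7.06 / 8.06 ≈ 0.8759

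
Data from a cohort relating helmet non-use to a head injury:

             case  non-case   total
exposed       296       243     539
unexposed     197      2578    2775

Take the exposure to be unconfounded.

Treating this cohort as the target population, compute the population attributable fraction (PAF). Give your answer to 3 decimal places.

p₁ = P(outcome | exposed) = 296/539 = 0.54917
p₀ = P(outcome | unexposed) = 197/2775 = 0.070991
Exposure prevalence π = 539/3314 = 0.16264; overall risk P(Y=1) = 0.14876.
Under exogeneity, PAF = [P(Y=1) − p₀]/P(Y=1).
PAF = (0.14876 − 0.070991) / 0.14876 ≈ 0.5228

PAF ≈ 0.523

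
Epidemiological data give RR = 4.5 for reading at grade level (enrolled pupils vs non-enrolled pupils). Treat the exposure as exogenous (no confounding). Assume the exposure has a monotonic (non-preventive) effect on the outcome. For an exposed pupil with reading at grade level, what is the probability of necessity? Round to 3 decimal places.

PN ≈ 0.778

Under exogeneity and monotonicity, PN = (RR − 1) / RR = 1 − 1/RR.
PN = (4.5 − 1) / 4.5 = 3.5 / 4.5 ≈ 0.7778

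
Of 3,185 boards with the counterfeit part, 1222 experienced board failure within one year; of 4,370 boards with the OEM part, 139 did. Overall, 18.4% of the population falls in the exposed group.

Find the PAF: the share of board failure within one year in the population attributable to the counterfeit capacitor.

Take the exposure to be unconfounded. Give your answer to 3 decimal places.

PAF ≈ 0.671

p₁ = P(outcome | exposed) = 1222/3185 = 0.38367
p₀ = P(outcome | unexposed) = 139/4370 = 0.031808
Overall risk P(Y=1) = π·p₁ + (1−π)·p₀ = 0.184×0.38367 + 0.816×0.031808 = 0.096551.
Under exogeneity, PAF = [P(Y=1) − p₀] / P(Y=1).
PAF = (0.096551 − 0.031808) / 0.096551 ≈ 0.6706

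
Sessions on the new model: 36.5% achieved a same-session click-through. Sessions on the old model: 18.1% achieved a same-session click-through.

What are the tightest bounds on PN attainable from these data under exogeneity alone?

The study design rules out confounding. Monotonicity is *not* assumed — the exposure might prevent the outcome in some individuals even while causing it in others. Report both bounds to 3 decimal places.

0.504 ≤ PN ≤ 1.000

p₁ = 0.365, p₀ = 0.181.
Under exogeneity alone the bounds on PN are max{0,(p₁−p₀)/p₁} ≤ PN ≤ min{1,(1−p₀)/p₁}.
  lower = (p₁ − p₀)/p₁ = 0.184 / 0.365 ≈ 0.5041
  upper = min{1, (1 − p₀)/p₁} = 0.819 / 0.365 ≈ 2.2438 → capped at 1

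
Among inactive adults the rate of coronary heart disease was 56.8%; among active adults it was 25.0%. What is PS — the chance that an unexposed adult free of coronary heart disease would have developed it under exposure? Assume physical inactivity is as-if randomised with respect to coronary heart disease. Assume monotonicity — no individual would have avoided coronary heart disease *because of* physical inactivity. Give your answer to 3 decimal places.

p₁ = 0.568, p₀ = 0.25.
Under exogeneity and monotonicity, PS = (p₁ − p₀) / (1 − p₀).
PS = (0.568 − 0.25) / (1 − 0.25) = 0.318 / 0.75 ≈ 0.4240

PS ≈ 0.424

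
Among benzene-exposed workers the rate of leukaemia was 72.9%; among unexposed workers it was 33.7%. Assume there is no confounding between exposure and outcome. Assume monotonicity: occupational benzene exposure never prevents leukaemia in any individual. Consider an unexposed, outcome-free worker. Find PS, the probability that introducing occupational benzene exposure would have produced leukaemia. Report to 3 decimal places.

PS ≈ 0.591

p₁ = 0.729, p₀ = 0.337.
Under exogeneity and monotonicity, PS = (p₁ − p₀) / (1 − p₀).
PS = (0.729 − 0.337) / (1 − 0.337) = 0.392 / 0.663 ≈ 0.5913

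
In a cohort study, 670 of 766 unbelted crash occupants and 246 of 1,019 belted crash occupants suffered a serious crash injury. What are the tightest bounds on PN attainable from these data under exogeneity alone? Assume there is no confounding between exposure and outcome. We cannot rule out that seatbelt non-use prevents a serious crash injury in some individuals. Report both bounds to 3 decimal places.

0.724 ≤ PN ≤ 0.867

p₁ = P(outcome | exposed) = 670/766 = 0.87467
p₀ = P(outcome | unexposed) = 246/1019 = 0.24141
Under exogeneity alone the bounds on PN are max{0,(p₁−p₀)/p₁} ≤ PN ≤ min{1,(1−p₀)/p₁}.
  lower = (p₁ − p₀)/p₁ = 0.63326 / 0.87467 ≈ 0.7240
  upper = min{1, (1 − p₀)/p₁} = 0.75859 / 0.87467 ≈ 0.8673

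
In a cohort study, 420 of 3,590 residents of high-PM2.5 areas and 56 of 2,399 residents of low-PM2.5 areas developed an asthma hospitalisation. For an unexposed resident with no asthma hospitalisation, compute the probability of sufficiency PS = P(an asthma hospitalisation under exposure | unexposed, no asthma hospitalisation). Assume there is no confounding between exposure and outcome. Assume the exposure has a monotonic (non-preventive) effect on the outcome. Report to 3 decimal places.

p₁ = P(outcome | exposed) = 420/3590 = 0.11699
p₀ = P(outcome | unexposed) = 56/2399 = 0.023343
Under exogeneity and monotonicity, PS = (p₁ − p₀) / (1 − p₀).
PS = (0.11699 − 0.023343) / (1 − 0.023343) = 0.093649 / 0.97666 ≈ 0.0959

PS ≈ 0.096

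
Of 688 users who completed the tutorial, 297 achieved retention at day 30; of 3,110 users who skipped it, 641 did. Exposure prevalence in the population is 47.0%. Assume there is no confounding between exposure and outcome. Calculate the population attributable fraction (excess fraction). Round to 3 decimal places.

p₁ = P(outcome | exposed) = 297/688 = 0.43169
p₀ = P(outcome | unexposed) = 641/3110 = 0.20611
Overall risk P(Y=1) = π·p₁ + (1−π)·p₀ = 0.47×0.43169 + 0.53×0.20611 = 0.31213.
Under exogeneity, PAF = [P(Y=1) − p₀] / P(Y=1).
PAF = (0.31213 − 0.20611) / 0.31213 ≈ 0.3397

PAF ≈ 0.340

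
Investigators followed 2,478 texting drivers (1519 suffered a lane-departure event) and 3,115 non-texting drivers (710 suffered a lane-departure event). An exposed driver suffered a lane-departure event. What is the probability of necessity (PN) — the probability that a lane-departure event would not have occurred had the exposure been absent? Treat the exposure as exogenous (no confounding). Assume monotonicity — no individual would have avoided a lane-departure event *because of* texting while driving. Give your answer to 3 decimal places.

PN ≈ 0.628

p₁ = P(outcome | exposed) = 1519/2478 = 0.61299
p₀ = P(outcome | unexposed) = 710/3115 = 0.22793
Under exogeneity and monotonicity, PN = (p₁ − p₀) / p₁.
PN = (0.61299 − 0.22793) / 0.61299 = 0.38506 / 0.61299 ≈ 0.6282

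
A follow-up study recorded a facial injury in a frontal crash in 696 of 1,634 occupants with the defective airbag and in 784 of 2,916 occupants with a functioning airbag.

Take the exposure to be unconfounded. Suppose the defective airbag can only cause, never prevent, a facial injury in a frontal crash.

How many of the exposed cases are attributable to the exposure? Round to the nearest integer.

p₁ = P(outcome | exposed) = 696/1634 = 0.42595
p₀ = P(outcome | unexposed) = 784/2916 = 0.26886
PN = (p₁ − p₀)/p₁ = (0.42595 − 0.26886) / 0.42595 ≈ 0.36879.
Attributable cases ≈ PN × (exposed cases) = 0.36879 × 696 ≈ 256.68.

about 257 cases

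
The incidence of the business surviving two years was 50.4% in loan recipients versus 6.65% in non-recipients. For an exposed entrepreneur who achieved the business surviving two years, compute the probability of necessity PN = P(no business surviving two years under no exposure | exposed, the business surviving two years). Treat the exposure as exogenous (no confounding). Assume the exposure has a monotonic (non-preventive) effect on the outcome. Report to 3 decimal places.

p₁ = 0.504, p₀ = 0.0665.
Under exogeneity and monotonicity, PN = (p₁ − p₀) / p₁.
PN = (0.504 − 0.0665) / 0.504 = 0.4375 / 0.504 ≈ 0.8681

PN ≈ 0.868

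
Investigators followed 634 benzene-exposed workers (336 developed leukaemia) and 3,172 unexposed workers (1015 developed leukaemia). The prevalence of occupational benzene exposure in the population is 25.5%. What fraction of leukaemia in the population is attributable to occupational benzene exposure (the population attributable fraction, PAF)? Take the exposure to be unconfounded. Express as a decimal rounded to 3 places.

p₁ = P(outcome | exposed) = 336/634 = 0.52997
p₀ = P(outcome | unexposed) = 1015/3172 = 0.31999
Overall risk P(Y=1) = π·p₁ + (1−π)·p₀ = 0.255×0.52997 + 0.745×0.31999 = 0.37353.
Under exogeneity, PAF = [P(Y=1) − p₀] / P(Y=1).
PAF = (0.37353 − 0.31999) / 0.37353 ≈ 0.1433

PAF ≈ 0.143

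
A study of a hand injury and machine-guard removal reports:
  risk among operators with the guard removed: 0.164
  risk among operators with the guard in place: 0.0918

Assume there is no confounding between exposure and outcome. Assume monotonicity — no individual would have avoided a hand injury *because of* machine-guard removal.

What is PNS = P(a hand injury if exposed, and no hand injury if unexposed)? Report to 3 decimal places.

PNS ≈ 0.072

Let p₁ = 0.164, p₀ = 0.0918.
Under exogeneity and monotonicity, PNS = p₁ − p₀.
PNS = 0.164 − 0.0918 = 0.0722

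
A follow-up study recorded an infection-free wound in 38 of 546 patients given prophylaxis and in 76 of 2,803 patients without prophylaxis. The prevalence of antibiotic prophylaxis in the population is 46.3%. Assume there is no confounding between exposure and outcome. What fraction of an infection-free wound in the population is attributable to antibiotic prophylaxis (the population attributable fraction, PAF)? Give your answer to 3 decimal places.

PAF ≈ 0.420

p₁ = P(outcome | exposed) = 38/546 = 0.069597
p₀ = P(outcome | unexposed) = 76/2803 = 0.027114
Overall risk P(Y=1) = π·p₁ + (1−π)·p₀ = 0.463×0.069597 + 0.537×0.027114 = 0.046784.
Under exogeneity, PAF = [P(Y=1) − p₀] / P(Y=1).
PAF = (0.046784 − 0.027114) / 0.046784 ≈ 0.4204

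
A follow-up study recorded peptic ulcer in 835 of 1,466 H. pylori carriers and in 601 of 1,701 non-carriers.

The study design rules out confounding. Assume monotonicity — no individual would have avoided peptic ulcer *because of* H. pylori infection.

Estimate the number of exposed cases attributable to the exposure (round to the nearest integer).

about 317 cases

p₁ = P(outcome | exposed) = 835/1466 = 0.56958
p₀ = P(outcome | unexposed) = 601/1701 = 0.35332
PN = (p₁ − p₀)/p₁ = (0.56958 − 0.35332) / 0.56958 ≈ 0.37968.
Attributable cases ≈ PN × (exposed cases) = 0.37968 × 835 ≈ 317.03.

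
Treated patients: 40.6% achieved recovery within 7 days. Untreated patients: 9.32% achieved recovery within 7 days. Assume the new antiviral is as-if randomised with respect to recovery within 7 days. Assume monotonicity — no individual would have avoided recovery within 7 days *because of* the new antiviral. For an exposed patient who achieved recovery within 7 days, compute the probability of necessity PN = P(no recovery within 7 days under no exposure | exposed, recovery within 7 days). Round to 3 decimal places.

p₁ = 0.406, p₀ = 0.0932.
Under exogeneity and monotonicity, PN = (p₁ − p₀) / p₁.
PN = (0.406 − 0.0932) / 0.406 = 0.3128 / 0.406 ≈ 0.7704

PN ≈ 0.770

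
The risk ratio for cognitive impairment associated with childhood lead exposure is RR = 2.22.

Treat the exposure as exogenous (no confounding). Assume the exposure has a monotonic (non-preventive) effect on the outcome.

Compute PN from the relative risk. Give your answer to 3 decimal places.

PN ≈ 0.550

Under exogeneity and monotonicity, PN = (RR − 1) / RR = 1 − 1/RR.
PN = (2.22 − 1) / 2.22 = 1.22 / 2.22 ≈ 0.5495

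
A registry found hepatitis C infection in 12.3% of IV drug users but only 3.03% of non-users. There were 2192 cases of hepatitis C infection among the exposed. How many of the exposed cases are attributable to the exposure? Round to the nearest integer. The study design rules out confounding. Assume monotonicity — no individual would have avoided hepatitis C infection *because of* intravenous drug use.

p₁ = 0.123, p₀ = 0.0303.
PN = (p₁ − p₀)/p₁ = (0.123 − 0.0303) / 0.123 ≈ 0.75366.
Attributable cases ≈ PN × (exposed cases) = 0.75366 × 2192 ≈ 1652.02.

about 1652 cases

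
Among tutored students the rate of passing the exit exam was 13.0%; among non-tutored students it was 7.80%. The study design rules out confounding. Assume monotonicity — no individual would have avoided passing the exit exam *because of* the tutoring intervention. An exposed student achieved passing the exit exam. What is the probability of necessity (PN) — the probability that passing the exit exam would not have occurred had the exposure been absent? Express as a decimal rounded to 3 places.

p₁ = 0.13, p₀ = 0.078.
Under exogeneity and monotonicity, PN = (p₁ − p₀) / p₁.
PN = (0.13 − 0.078) / 0.13 = 0.052 / 0.13 ≈ 0.4000

PN ≈ 0.400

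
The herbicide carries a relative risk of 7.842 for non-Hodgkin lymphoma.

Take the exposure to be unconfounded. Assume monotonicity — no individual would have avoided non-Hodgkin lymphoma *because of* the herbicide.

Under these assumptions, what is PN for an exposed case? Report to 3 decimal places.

PN ≈ 0.872

Under exogeneity and monotonicity, PN = (RR − 1) / RR = 1 − 1/RR.
PN = (7.842 − 1) / 7.842 = 6.842 / 7.842 ≈ 0.8725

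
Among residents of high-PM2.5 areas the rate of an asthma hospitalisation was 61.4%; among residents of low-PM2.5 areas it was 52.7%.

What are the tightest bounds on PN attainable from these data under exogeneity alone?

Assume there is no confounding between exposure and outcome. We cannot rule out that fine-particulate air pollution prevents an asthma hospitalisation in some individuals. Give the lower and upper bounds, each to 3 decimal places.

p₁ = 0.614, p₀ = 0.527.
Under exogeneity alone the bounds on PN are max{0,(p₁−p₀)/p₁} ≤ PN ≤ min{1,(1−p₀)/p₁}.
  lower = (p₁ − p₀)/p₁ = 0.087 / 0.614 ≈ 0.1417
  upper = min{1, (1 − p₀)/p₁} = 0.473 / 0.614 ≈ 0.7704

0.142 ≤ PN ≤ 0.770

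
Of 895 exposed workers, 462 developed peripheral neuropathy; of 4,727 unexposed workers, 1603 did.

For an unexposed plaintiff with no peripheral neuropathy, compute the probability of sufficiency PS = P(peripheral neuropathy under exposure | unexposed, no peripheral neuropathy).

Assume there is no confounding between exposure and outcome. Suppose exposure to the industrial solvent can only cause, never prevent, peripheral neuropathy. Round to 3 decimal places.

PS ≈ 0.268

p₁ = P(outcome | exposed) = 462/895 = 0.5162
p₀ = P(outcome | unexposed) = 1603/4727 = 0.33912
Under exogeneity and monotonicity, PS = (p₁ − p₀) / (1 − p₀).
PS = (0.5162 − 0.33912) / (1 − 0.33912) = 0.17709 / 0.66088 ≈ 0.2680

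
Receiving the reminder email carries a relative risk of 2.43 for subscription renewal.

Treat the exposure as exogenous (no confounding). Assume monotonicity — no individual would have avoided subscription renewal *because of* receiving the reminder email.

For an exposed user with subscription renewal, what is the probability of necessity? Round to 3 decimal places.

PN ≈ 0.588

Under exogeneity and monotonicity, PN = (RR − 1) / RR = 1 − 1/RR.
PN = (2.43 − 1) / 2.43 = 1.43 / 2.43 ≈ 0.5885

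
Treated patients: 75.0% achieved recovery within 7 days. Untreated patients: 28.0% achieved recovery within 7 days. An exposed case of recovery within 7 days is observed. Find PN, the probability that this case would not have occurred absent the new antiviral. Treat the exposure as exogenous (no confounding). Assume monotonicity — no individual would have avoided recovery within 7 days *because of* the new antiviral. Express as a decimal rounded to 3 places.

PN ≈ 0.627

p₁ = 0.75, p₀ = 0.28.
Under exogeneity and monotonicity, PN = (p₁ − p₀) / p₁.
PN = (0.75 − 0.28) / 0.75 = 0.47 / 0.75 ≈ 0.6267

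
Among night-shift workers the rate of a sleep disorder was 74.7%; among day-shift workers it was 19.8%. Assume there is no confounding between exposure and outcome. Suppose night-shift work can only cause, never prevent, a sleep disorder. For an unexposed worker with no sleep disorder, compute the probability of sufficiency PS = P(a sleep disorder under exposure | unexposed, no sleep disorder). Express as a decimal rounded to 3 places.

PS ≈ 0.685

p₁ = 0.747, p₀ = 0.198.
Under exogeneity and monotonicity, PS = (p₁ − p₀) / (1 − p₀).
PS = (0.747 − 0.198) / (1 − 0.198) = 0.549 / 0.802 ≈ 0.6845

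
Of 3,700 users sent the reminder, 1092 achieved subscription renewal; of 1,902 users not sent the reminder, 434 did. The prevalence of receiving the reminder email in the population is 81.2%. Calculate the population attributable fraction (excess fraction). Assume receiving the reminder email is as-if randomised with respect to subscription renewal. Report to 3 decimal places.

p₁ = P(outcome | exposed) = 1092/3700 = 0.29514
p₀ = P(outcome | unexposed) = 434/1902 = 0.22818
Overall risk P(Y=1) = π·p₁ + (1−π)·p₀ = 0.812×0.29514 + 0.188×0.22818 = 0.28255.
Under exogeneity, PAF = [P(Y=1) − p₀] / P(Y=1).
PAF = (0.28255 − 0.22818) / 0.28255 ≈ 0.1924

PAF ≈ 0.192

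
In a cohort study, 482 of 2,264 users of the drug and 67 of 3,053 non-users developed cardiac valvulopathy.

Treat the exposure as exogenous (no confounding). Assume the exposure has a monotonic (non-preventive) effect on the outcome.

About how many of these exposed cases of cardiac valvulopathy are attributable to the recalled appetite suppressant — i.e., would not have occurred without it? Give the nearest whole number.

p₁ = P(outcome | exposed) = 482/2264 = 0.2129
p₀ = P(outcome | unexposed) = 67/3053 = 0.021946
PN = (p₁ − p₀)/p₁ = (0.2129 − 0.021946) / 0.2129 ≈ 0.89692.
Attributable cases ≈ PN × (exposed cases) = 0.89692 × 482 ≈ 432.32.

about 432 cases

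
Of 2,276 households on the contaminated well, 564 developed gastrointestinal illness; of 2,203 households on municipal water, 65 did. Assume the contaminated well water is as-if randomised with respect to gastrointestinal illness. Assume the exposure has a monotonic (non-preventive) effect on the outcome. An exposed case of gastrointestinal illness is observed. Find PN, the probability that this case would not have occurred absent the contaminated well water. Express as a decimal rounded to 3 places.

PN ≈ 0.881

p₁ = P(outcome | exposed) = 564/2276 = 0.2478
p₀ = P(outcome | unexposed) = 65/2203 = 0.029505
Under exogeneity and monotonicity, PN = (p₁ − p₀) / p₁.
PN = (0.2478 − 0.029505) / 0.2478 = 0.2183 / 0.2478 ≈ 0.8809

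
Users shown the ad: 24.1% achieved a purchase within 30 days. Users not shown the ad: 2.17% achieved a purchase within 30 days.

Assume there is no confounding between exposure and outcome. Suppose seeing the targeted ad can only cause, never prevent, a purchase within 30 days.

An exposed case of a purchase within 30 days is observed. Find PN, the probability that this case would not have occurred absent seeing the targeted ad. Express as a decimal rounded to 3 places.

p₁ = 0.241, p₀ = 0.0217.
Under exogeneity and monotonicity, PN = (p₁ − p₀) / p₁.
PN = (0.241 − 0.0217) / 0.241 = 0.2193 / 0.241 ≈ 0.9100

PN ≈ 0.910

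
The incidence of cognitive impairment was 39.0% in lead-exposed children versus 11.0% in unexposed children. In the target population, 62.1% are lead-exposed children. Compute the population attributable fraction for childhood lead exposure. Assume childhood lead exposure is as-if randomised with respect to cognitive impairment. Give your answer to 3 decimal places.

p₁ = 0.39, p₀ = 0.11.
Overall risk P(Y=1) = π·p₁ + (1−π)·p₀ = 0.621×0.39 + 0.379×0.11 = 0.28388.
Under exogeneity, PAF = [P(Y=1) − p₀] / P(Y=1).
PAF = (0.28388 − 0.11) / 0.28388 ≈ 0.6125

PAF ≈ 0.613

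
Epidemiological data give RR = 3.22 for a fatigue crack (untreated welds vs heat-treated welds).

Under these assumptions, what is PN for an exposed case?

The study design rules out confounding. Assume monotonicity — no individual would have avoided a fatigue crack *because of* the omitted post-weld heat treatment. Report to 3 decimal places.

Under exogeneity and monotonicity, PN = (RR − 1) / RR = 1 − 1/RR.
PN = (3.22 − 1) / 3.22 = 2.22 / 3.22 ≈ 0.6894

PN ≈ 0.689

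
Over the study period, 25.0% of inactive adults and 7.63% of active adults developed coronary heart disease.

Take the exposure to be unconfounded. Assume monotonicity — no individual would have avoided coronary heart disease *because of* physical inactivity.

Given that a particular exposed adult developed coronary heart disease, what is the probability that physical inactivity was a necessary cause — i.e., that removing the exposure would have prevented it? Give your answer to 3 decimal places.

PN ≈ 0.695

p₁ = 0.25, p₀ = 0.0763.
Under exogeneity and monotonicity, PN = (p₁ − p₀) / p₁.
PN = (0.25 − 0.0763) / 0.25 = 0.1737 / 0.25 ≈ 0.6948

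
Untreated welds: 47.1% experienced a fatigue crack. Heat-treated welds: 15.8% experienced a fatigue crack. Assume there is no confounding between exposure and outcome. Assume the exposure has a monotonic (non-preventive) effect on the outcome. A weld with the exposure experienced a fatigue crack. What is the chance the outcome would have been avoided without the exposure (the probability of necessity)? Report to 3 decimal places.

p₁ = 0.471, p₀ = 0.158.
Under exogeneity and monotonicity, PN = (p₁ − p₀) / p₁.
PN = (0.471 − 0.158) / 0.471 = 0.313 / 0.471 ≈ 0.6645

PN ≈ 0.665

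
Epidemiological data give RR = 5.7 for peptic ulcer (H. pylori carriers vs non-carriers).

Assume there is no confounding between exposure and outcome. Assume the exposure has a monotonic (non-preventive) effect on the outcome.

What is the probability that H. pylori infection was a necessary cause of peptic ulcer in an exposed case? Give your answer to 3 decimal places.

Under exogeneity and monotonicity, PN = (RR − 1) / RR = 1 − 1/RR.
PN = (5.7 − 1) / 5.7 = 4.7 / 5.7 ≈ 0.8246

PN ≈ 0.825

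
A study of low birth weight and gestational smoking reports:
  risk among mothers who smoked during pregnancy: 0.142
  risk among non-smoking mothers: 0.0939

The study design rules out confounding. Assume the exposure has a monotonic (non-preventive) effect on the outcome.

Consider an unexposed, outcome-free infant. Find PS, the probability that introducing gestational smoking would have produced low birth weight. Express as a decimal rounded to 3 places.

Let p₁ = 0.142, p₀ = 0.0939.
Under exogeneity and monotonicity, PS = (p₁ − p₀) / (1 − p₀).
PS = (0.142 − 0.0939) / (1 − 0.0939) = 0.0481 / 0.9061 ≈ 0.0531

PS ≈ 0.053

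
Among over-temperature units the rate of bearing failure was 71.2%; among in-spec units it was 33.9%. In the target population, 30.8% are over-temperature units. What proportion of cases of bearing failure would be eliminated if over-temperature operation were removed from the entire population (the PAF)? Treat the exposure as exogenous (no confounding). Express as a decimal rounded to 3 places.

p₁ = 0.712, p₀ = 0.339.
Overall risk P(Y=1) = π·p₁ + (1−π)·p₀ = 0.308×0.712 + 0.692×0.339 = 0.45388.
Under exogeneity, PAF = [P(Y=1) − p₀] / P(Y=1).
PAF = (0.45388 − 0.339) / 0.45388 ≈ 0.2531

PAF ≈ 0.253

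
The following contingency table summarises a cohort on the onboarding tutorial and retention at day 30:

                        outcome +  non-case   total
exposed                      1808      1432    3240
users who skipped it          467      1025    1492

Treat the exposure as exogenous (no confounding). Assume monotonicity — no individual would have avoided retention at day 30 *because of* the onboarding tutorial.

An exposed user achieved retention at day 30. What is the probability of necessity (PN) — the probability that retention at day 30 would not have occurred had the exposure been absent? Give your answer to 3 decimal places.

p₁ = P(outcome | exposed) = 1808/3240 = 0.55802
p₀ = P(outcome | unexposed) = 467/1492 = 0.313
Under exogeneity and monotonicity, PN = (p₁ − p₀) / p₁.
PN = (0.55802 − 0.313) / 0.55802 = 0.24502 / 0.55802 ≈ 0.4391

PN ≈ 0.439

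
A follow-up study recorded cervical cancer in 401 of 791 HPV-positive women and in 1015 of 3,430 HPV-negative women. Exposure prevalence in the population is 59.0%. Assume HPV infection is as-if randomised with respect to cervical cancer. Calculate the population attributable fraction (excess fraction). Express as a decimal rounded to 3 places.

PAF ≈ 0.296

p₁ = P(outcome | exposed) = 401/791 = 0.50695
p₀ = P(outcome | unexposed) = 1015/3430 = 0.29592
Overall risk P(Y=1) = π·p₁ + (1−π)·p₀ = 0.59×0.50695 + 0.41×0.29592 = 0.42043.
Under exogeneity, PAF = [P(Y=1) − p₀] / P(Y=1).
PAF = (0.42043 − 0.29592) / 0.42043 ≈ 0.2962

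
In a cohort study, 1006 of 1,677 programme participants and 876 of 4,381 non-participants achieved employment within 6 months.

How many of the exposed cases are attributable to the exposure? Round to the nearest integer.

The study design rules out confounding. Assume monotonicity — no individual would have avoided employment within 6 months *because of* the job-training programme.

p₁ = P(outcome | exposed) = 1006/1677 = 0.59988
p₀ = P(outcome | unexposed) = 876/4381 = 0.19995
PN = (p₁ − p₀)/p₁ = (0.59988 − 0.19995) / 0.59988 ≈ 0.66668.
Attributable cases ≈ PN × (exposed cases) = 0.66668 × 1006 ≈ 670.68.

about 671 cases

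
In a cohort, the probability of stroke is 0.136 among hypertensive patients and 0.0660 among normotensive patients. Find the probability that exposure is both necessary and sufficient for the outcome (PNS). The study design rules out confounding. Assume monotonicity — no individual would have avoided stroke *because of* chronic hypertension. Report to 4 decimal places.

Let p₁ = 0.136, p₀ = 0.066.
Under exogeneity and monotonicity, PNS = p₁ − p₀.
PNS = 0.136 − 0.066 = 0.07

PNS ≈ 0.0700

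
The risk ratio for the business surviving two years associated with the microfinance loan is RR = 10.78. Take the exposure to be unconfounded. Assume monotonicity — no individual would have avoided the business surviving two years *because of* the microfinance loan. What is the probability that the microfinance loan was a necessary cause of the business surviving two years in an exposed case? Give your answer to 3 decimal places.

PN ≈ 0.907

Under exogeneity and monotonicity, PN = (RR − 1) / RR = 1 − 1/RR.
PN = (10.78 − 1) / 10.78 = 9.78 / 10.78 ≈ 0.9072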